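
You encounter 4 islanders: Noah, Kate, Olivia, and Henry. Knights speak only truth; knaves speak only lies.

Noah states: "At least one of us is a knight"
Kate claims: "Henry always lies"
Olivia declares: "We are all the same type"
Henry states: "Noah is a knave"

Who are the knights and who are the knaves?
Noah is a knight.
Kate is a knight.
Olivia is a knave.
Henry is a knave.

Verification:
- Noah (knight) says "At least one of us is a knight" - this is TRUE because Noah and Kate are knights.
- Kate (knight) says "Henry always lies" - this is TRUE because Henry is a knave.
- Olivia (knave) says "We are all the same type" - this is FALSE (a lie) because Noah and Kate are knights and Olivia and Henry are knaves.
- Henry (knave) says "Noah is a knave" - this is FALSE (a lie) because Noah is a knight.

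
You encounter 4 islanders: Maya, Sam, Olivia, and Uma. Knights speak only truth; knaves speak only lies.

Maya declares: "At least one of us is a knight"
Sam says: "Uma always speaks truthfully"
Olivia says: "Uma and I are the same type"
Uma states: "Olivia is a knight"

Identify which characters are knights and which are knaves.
Maya is a knight.
Sam is a knight.
Olivia is a knight.
Uma is a knight.

Verification:
- Maya (knight) says "At least one of us is a knight" - this is TRUE because Maya, Sam, Olivia, and Uma are knights.
- Sam (knight) says "Uma always speaks truthfully" - this is TRUE because Uma is a knight.
- Olivia (knight) says "Uma and I are the same type" - this is TRUE because Olivia is a knight and Uma is a knight.
- Uma (knight) says "Olivia is a knight" - this is TRUE because Olivia is a knight.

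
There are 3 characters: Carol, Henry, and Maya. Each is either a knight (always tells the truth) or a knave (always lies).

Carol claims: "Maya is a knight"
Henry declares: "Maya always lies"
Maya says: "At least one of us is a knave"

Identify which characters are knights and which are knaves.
Carol is a knight.
Henry is a knave.
Maya is a knight.

Verification:
- Carol (knight) says "Maya is a knight" - this is TRUE because Maya is a knight.
- Henry (knave) says "Maya always lies" - this is FALSE (a lie) because Maya is a knight.
- Maya (knight) says "At least one of us is a knave" - this is TRUE because Henry is a knave.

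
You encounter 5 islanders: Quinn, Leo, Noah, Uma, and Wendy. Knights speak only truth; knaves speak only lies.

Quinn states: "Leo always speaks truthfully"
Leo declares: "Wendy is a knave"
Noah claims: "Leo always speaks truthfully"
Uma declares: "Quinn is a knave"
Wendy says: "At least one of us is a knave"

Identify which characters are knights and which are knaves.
Quinn is a knave.
Leo is a knave.
Noah is a knave.
Uma is a knight.
Wendy is a knight.

Verification:
- Quinn (knave) says "Leo always speaks truthfully" - this is FALSE (a lie) because Leo is a knave.
- Leo (knave) says "Wendy is a knave" - this is FALSE (a lie) because Wendy is a knight.
- Noah (knave) says "Leo always speaks truthfully" - this is FALSE (a lie) because Leo is a knave.
- Uma (knight) says "Quinn is a knave" - this is TRUE because Quinn is a knave.
- Wendy (knight) says "At least one of us is a knave" - this is TRUE because Quinn, Leo, and Noah are knaves.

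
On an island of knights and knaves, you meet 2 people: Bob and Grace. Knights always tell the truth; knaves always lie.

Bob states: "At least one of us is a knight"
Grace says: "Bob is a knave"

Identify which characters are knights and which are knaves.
Bob is a knight.
Grace is a knave.

Verification:
- Bob (knight) says "At least one of us is a knight" - this is TRUE because Bob is a knight.
- Grace (knave) says "Bob is a knave" - this is FALSE (a lie) because Bob is a knight.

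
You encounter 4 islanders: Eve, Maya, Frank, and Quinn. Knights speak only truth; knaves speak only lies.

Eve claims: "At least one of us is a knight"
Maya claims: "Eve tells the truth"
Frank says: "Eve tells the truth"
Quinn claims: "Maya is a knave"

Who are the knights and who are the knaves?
Eve is a knight.
Maya is a knight.
Frank is a knight.
Quinn is a knave.

Verification:
- Eve (knight) says "At least one of us is a knight" - this is TRUE because Eve, Maya, and Frank are knights.
- Maya (knight) says "Eve tells the truth" - this is TRUE because Eve is a knight.
- Frank (knight) says "Eve tells the truth" - this is TRUE because Eve is a knight.
- Quinn (knave) says "Maya is a knave" - this is FALSE (a lie) because Maya is a knight.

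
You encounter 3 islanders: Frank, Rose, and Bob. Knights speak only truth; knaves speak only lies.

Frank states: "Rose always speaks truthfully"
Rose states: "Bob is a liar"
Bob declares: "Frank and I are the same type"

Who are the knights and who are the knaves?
Frank is a knight.
Rose is a knight.
Bob is a knave.

Verification:
- Frank (knight) says "Rose always speaks truthfully" - this is TRUE because Rose is a knight.
- Rose (knight) says "Bob is a liar" - this is TRUE because Bob is a knave.
- Bob (knave) says "Frank and I are the same type" - this is FALSE (a lie) because Bob is a knave and Frank is a knight.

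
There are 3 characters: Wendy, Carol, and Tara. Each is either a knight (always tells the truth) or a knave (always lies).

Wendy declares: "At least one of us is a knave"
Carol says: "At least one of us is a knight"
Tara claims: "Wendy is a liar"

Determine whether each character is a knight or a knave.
Wendy is a knight.
Carol is a knight.
Tara is a knave.

Verification:
- Wendy (knight) says "At least one of us is a knave" - this is TRUE because Tara is a knave.
- Carol (knight) says "At least one of us is a knight" - this is TRUE because Wendy and Carol are knights.
- Tara (knave) says "Wendy is a liar" - this is FALSE (a lie) because Wendy is a knight.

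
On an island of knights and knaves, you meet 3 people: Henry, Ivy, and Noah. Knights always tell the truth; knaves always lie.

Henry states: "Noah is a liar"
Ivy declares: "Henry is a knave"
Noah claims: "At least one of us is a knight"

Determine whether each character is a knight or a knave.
Henry is a knave.
Ivy is a knight.
Noah is a knight.

Verification:
- Henry (knave) says "Noah is a liar" - this is FALSE (a lie) because Noah is a knight.
- Ivy (knight) says "Henry is a knave" - this is TRUE because Henry is a knave.
- Noah (knight) says "At least one of us is a knight" - this is TRUE because Ivy and Noah are knights.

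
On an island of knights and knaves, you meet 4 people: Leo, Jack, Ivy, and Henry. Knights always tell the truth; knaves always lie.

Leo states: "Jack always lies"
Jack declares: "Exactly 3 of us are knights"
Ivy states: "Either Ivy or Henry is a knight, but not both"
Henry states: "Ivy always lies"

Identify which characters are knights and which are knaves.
Leo is a knight.
Jack is a knave.
Ivy is a knight.
Henry is a knave.

Verification:
- Leo (knight) says "Jack always lies" - this is TRUE because Jack is a knave.
- Jack (knave) says "Exactly 3 of us are knights" - this is FALSE (a lie) because there are 2 knights.
- Ivy (knight) says "Either Ivy or Henry is a knight, but not both" - this is TRUE because Ivy is a knight and Henry is a knave.
- Henry (knave) says "Ivy always lies" - this is FALSE (a lie) because Ivy is a knight.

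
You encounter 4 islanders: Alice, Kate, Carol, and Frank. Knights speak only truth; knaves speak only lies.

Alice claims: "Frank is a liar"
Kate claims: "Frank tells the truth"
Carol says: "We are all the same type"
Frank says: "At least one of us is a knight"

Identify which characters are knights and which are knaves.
Alice is a knave.
Kate is a knight.
Carol is a knave.
Frank is a knight.

Verification:
- Alice (knave) says "Frank is a liar" - this is FALSE (a lie) because Frank is a knight.
- Kate (knight) says "Frank tells the truth" - this is TRUE because Frank is a knight.
- Carol (knave) says "We are all the same type" - this is FALSE (a lie) because Kate and Frank are knights and Alice and Carol are knaves.
- Frank (knight) says "At least one of us is a knight" - this is TRUE because Kate and Frank are knights.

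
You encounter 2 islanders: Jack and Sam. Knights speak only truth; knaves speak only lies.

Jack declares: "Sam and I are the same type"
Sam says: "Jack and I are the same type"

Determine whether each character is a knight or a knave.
Jack is a knight.
Sam is a knight.

Verification:
- Jack (knight) says "Sam and I are the same type" - this is TRUE because Jack is a knight and Sam is a knight.
- Sam (knight) says "Jack and I are the same type" - this is TRUE because Sam is a knight and Jack is a knight.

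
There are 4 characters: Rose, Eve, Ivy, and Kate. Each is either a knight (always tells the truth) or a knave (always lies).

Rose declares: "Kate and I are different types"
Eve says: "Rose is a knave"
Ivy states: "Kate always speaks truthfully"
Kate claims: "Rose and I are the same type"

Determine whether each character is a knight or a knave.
Rose is a knight.
Eve is a knave.
Ivy is a knave.
Kate is a knave.

Verification:
- Rose (knight) says "Kate and I are different types" - this is TRUE because Rose is a knight and Kate is a knave.
- Eve (knave) says "Rose is a knave" - this is FALSE (a lie) because Rose is a knight.
- Ivy (knave) says "Kate always speaks truthfully" - this is FALSE (a lie) because Kate is a knave.
- Kate (knave) says "Rose and I are the same type" - this is FALSE (a lie) because Kate is a knave and Rose is a knight.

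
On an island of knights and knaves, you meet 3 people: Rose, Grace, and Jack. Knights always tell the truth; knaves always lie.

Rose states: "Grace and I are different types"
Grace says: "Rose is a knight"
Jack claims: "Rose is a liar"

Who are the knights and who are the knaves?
Rose is a knave.
Grace is a knave.
Jack is a knight.

Verification:
- Rose (knave) says "Grace and I are different types" - this is FALSE (a lie) because Rose is a knave and Grace is a knave.
- Grace (knave) says "Rose is a knight" - this is FALSE (a lie) because Rose is a knave.
- Jack (knight) says "Rose is a liar" - this is TRUE because Rose is a knave.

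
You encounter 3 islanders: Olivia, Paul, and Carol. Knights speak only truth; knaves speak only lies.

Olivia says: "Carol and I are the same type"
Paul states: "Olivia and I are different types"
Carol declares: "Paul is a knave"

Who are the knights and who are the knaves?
Olivia is a knave.
Paul is a knave.
Carol is a knight.

Verification:
- Olivia (knave) says "Carol and I are the same type" - this is FALSE (a lie) because Olivia is a knave and Carol is a knight.
- Paul (knave) says "Olivia and I are different types" - this is FALSE (a lie) because Paul is a knave and Olivia is a knave.
- Carol (knight) says "Paul is a knave" - this is TRUE because Paul is a knave.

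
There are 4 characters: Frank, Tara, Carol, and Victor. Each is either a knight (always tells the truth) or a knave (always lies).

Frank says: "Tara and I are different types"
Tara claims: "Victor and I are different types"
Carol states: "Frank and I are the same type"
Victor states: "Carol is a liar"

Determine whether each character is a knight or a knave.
Frank is a knight.
Tara is a knave.
Carol is a knight.
Victor is a knave.

Verification:
- Frank (knight) says "Tara and I are different types" - this is TRUE because Frank is a knight and Tara is a knave.
- Tara (knave) says "Victor and I are different types" - this is FALSE (a lie) because Tara is a knave and Victor is a knave.
- Carol (knight) says "Frank and I are the same type" - this is TRUE because Carol is a knight and Frank is a knight.
- Victor (knave) says "Carol is a liar" - this is FALSE (a lie) because Carol is a knight.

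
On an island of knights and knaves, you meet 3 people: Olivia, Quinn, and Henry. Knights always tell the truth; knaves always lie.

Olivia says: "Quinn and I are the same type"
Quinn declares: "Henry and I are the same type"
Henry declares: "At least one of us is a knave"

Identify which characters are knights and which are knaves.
Olivia is a knave.
Quinn is a knight.
Henry is a knight.

Verification:
- Olivia (knave) says "Quinn and I are the same type" - this is FALSE (a lie) because Olivia is a knave and Quinn is a knight.
- Quinn (knight) says "Henry and I are the same type" - this is TRUE because Quinn is a knight and Henry is a knight.
- Henry (knight) says "At least one of us is a knave" - this is TRUE because Olivia is a knave.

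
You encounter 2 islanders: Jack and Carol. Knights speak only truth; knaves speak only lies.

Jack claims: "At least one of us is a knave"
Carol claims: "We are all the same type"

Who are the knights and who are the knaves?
Jack is a knight.
Carol is a knave.

Verification:
- Jack (knight) says "At least one of us is a knave" - this is TRUE because Carol is a knave.
- Carol (knave) says "We are all the same type" - this is FALSE (a lie) because Jack is a knight and Carol is a knave.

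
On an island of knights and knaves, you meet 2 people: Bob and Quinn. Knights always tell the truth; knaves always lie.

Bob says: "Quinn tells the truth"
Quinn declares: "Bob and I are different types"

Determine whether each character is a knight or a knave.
Bob is a knave.
Quinn is a knave.

Verification:
- Bob (knave) says "Quinn tells the truth" - this is FALSE (a lie) because Quinn is a knave.
- Quinn (knave) says "Bob and I are different types" - this is FALSE (a lie) because Quinn is a knave and Bob is a knave.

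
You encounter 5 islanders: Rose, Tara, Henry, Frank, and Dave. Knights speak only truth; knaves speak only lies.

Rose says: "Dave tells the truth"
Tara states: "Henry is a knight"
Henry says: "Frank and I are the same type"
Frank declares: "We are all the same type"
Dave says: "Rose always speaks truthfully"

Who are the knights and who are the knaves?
Rose is a knight.
Tara is a knight.
Henry is a knight.
Frank is a knight.
Dave is a knight.

Verification:
- Rose (knight) says "Dave tells the truth" - this is TRUE because Dave is a knight.
- Tara (knight) says "Henry is a knight" - this is TRUE because Henry is a knight.
- Henry (knight) says "Frank and I are the same type" - this is TRUE because Henry is a knight and Frank is a knight.
- Frank (knight) says "We are all the same type" - this is TRUE because Rose, Tara, Henry, Frank, and Dave are knights.
- Dave (knight) says "Rose always speaks truthfully" - this is TRUE because Rose is a knight.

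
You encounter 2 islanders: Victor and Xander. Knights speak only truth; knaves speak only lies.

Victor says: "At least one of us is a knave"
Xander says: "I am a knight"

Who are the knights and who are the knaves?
Victor is a knight.
Xander is a knave.

Verification:
- Victor (knight) says "At least one of us is a knave" - this is TRUE because Xander is a knave.
- Xander (knave) says "I am a knight" - this is FALSE (a lie) because Xander is a knave.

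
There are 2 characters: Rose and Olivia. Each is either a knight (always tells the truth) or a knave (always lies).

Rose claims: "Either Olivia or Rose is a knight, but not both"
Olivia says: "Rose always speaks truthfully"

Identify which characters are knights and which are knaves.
Rose is a knave.
Olivia is a knave.

Verification:
- Rose (knave) says "Either Olivia or Rose is a knight, but not both" - this is FALSE (a lie) because Olivia is a knave and Rose is a knave.
- Olivia (knave) says "Rose always speaks truthfully" - this is FALSE (a lie) because Rose is a knave.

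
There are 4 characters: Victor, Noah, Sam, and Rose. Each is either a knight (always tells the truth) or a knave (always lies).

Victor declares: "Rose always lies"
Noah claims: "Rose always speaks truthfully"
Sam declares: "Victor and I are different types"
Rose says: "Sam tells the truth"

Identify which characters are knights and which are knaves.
Victor is a knave.
Noah is a knight.
Sam is a knight.
Rose is a knight.

Verification:
- Victor (knave) says "Rose always lies" - this is FALSE (a lie) because Rose is a knight.
- Noah (knight) says "Rose always speaks truthfully" - this is TRUE because Rose is a knight.
- Sam (knight) says "Victor and I are different types" - this is TRUE because Sam is a knight and Victor is a knave.
- Rose (knight) says "Sam tells the truth" - this is TRUE because Sam is a knight.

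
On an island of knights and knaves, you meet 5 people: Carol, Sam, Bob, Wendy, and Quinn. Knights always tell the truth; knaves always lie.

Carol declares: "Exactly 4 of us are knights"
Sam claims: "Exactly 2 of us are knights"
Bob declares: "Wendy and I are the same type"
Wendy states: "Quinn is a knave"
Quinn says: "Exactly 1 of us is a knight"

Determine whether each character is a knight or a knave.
Carol is a knave.
Sam is a knight.
Bob is a knave.
Wendy is a knight.
Quinn is a knave.

Verification:
- Carol (knave) says "Exactly 4 of us are knights" - this is FALSE (a lie) because there are 2 knights.
- Sam (knight) says "Exactly 2 of us are knights" - this is TRUE because there are 2 knights.
- Bob (knave) says "Wendy and I are the same type" - this is FALSE (a lie) because Bob is a knave and Wendy is a knight.
- Wendy (knight) says "Quinn is a knave" - this is TRUE because Quinn is a knave.
- Quinn (knave) says "Exactly 1 of us is a knight" - this is FALSE (a lie) because there are 2 knights.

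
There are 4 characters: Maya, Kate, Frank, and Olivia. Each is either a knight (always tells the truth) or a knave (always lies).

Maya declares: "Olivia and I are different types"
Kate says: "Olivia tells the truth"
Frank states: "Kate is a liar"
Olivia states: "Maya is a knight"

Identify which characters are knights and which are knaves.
Maya is a knave.
Kate is a knave.
Frank is a knight.
Olivia is a knave.

Verification:
- Maya (knave) says "Olivia and I are different types" - this is FALSE (a lie) because Maya is a knave and Olivia is a knave.
- Kate (knave) says "Olivia tells the truth" - this is FALSE (a lie) because Olivia is a knave.
- Frank (knight) says "Kate is a liar" - this is TRUE because Kate is a knave.
- Olivia (knave) says "Maya is a knight" - this is FALSE (a lie) because Maya is a knave.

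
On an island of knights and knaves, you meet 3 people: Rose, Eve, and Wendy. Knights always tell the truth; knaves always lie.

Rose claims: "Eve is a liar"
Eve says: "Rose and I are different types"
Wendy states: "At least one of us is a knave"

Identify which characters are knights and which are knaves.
Rose is a knave.
Eve is a knight.
Wendy is a knight.

Verification:
- Rose (knave) says "Eve is a liar" - this is FALSE (a lie) because Eve is a knight.
- Eve (knight) says "Rose and I are different types" - this is TRUE because Eve is a knight and Rose is a knave.
- Wendy (knight) says "At least one of us is a knave" - this is TRUE because Rose is a knave.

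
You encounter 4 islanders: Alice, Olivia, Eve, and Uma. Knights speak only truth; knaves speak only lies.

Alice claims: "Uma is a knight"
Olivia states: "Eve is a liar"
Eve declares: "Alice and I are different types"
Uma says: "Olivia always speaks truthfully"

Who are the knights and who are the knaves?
Alice is a knave.
Olivia is a knave.
Eve is a knight.
Uma is a knave.

Verification:
- Alice (knave) says "Uma is a knight" - this is FALSE (a lie) because Uma is a knave.
- Olivia (knave) says "Eve is a liar" - this is FALSE (a lie) because Eve is a knight.
- Eve (knight) says "Alice and I are different types" - this is TRUE because Eve is a knight and Alice is a knave.
- Uma (knave) says "Olivia always speaks truthfully" - this is FALSE (a lie) because Olivia is a knave.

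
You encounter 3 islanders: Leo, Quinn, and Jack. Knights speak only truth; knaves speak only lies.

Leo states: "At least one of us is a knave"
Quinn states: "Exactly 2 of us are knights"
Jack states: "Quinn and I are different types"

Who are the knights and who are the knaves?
Leo is a knight.
Quinn is a knave.
Jack is a knave.

Verification:
- Leo (knight) says "At least one of us is a knave" - this is TRUE because Quinn and Jack are knaves.
- Quinn (knave) says "Exactly 2 of us are knights" - this is FALSE (a lie) because there are 1 knights.
- Jack (knave) says "Quinn and I are different types" - this is FALSE (a lie) because Jack is a knave and Quinn is a knave.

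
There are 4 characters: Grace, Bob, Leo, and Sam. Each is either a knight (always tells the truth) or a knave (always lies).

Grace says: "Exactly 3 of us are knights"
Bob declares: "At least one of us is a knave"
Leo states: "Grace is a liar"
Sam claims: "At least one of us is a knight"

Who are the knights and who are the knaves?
Grace is a knight.
Bob is a knight.
Leo is a knave.
Sam is a knight.

Verification:
- Grace (knight) says "Exactly 3 of us are knights" - this is TRUE because there are 3 knights.
- Bob (knight) says "At least one of us is a knave" - this is TRUE because Leo is a knave.
- Leo (knave) says "Grace is a liar" - this is FALSE (a lie) because Grace is a knight.
- Sam (knight) says "At least one of us is a knight" - this is TRUE because Grace, Bob, and Sam are knights.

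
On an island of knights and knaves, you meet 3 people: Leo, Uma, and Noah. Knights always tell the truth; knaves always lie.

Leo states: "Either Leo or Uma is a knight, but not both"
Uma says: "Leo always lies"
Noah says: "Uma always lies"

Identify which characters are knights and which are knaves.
Leo is a knight.
Uma is a knave.
Noah is a knight.

Verification:
- Leo (knight) says "Either Leo or Uma is a knight, but not both" - this is TRUE because Leo is a knight and Uma is a knave.
- Uma (knave) says "Leo always lies" - this is FALSE (a lie) because Leo is a knight.
- Noah (knight) says "Uma always lies" - this is TRUE because Uma is a knave.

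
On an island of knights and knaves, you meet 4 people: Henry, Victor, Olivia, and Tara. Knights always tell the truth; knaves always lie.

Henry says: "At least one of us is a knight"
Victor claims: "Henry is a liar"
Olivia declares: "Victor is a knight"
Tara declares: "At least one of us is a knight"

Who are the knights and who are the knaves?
Henry is a knight.
Victor is a knave.
Olivia is a knave.
Tara is a knight.

Verification:
- Henry (knight) says "At least one of us is a knight" - this is TRUE because Henry and Tara are knights.
- Victor (knave) says "Henry is a liar" - this is FALSE (a lie) because Henry is a knight.
- Olivia (knave) says "Victor is a knight" - this is FALSE (a lie) because Victor is a knave.
- Tara (knight) says "At least one of us is a knight" - this is TRUE because Henry and Tara are knights.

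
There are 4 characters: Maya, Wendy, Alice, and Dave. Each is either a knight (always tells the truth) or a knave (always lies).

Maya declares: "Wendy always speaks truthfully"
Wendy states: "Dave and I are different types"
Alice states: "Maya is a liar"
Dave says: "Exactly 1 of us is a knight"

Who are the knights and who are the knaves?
Maya is a knight.
Wendy is a knight.
Alice is a knave.
Dave is a knave.

Verification:
- Maya (knight) says "Wendy always speaks truthfully" - this is TRUE because Wendy is a knight.
- Wendy (knight) says "Dave and I are different types" - this is TRUE because Wendy is a knight and Dave is a knave.
- Alice (knave) says "Maya is a liar" - this is FALSE (a lie) because Maya is a knight.
- Dave (knave) says "Exactly 1 of us is a knight" - this is FALSE (a lie) because there are 2 knights.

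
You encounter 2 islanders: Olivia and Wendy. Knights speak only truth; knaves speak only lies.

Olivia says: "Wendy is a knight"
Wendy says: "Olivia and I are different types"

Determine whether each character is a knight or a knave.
Olivia is a knave.
Wendy is a knave.

Verification:
- Olivia (knave) says "Wendy is a knight" - this is FALSE (a lie) because Wendy is a knave.
- Wendy (knave) says "Olivia and I are different types" - this is FALSE (a lie) because Wendy is a knave and Olivia is a knave.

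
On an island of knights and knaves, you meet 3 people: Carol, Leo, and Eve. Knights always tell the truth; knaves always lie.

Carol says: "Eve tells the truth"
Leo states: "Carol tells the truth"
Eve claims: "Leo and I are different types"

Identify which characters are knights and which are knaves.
Carol is a knave.
Leo is a knave.
Eve is a knave.

Verification:
- Carol (knave) says "Eve tells the truth" - this is FALSE (a lie) because Eve is a knave.
- Leo (knave) says "Carol tells the truth" - this is FALSE (a lie) because Carol is a knave.
- Eve (knave) says "Leo and I are different types" - this is FALSE (a lie) because Eve is a knave and Leo is a knave.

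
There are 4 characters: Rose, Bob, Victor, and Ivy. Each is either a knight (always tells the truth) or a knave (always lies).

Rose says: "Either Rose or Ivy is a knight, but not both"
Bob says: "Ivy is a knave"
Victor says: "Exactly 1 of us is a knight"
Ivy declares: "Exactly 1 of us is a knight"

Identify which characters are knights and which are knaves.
Rose is a knight.
Bob is a knight.
Victor is a knave.
Ivy is a knave.

Verification:
- Rose (knight) says "Either Rose or Ivy is a knight, but not both" - this is TRUE because Rose is a knight and Ivy is a knave.
- Bob (knight) says "Ivy is a knave" - this is TRUE because Ivy is a knave.
- Victor (knave) says "Exactly 1 of us is a knight" - this is FALSE (a lie) because there are 2 knights.
- Ivy (knave) says "Exactly 1 of us is a knight" - this is FALSE (a lie) because there are 2 knights.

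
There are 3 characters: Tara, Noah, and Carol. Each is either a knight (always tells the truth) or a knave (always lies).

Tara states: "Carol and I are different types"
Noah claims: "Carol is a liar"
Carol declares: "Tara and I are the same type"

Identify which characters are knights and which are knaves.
Tara is a knight.
Noah is a knight.
Carol is a knave.

Verification:
- Tara (knight) says "Carol and I are different types" - this is TRUE because Tara is a knight and Carol is a knave.
- Noah (knight) says "Carol is a liar" - this is TRUE because Carol is a knave.
- Carol (knave) says "Tara and I are the same type" - this is FALSE (a lie) because Carol is a knave and Tara is a knight.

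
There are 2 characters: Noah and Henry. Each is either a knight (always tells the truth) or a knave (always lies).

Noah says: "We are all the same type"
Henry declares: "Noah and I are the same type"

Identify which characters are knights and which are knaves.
Noah is a knight.
Henry is a knight.

Verification:
- Noah (knight) says "We are all the same type" - this is TRUE because Noah and Henry are knights.
- Henry (knight) says "Noah and I are the same type" - this is TRUE because Henry is a knight and Noah is a knight.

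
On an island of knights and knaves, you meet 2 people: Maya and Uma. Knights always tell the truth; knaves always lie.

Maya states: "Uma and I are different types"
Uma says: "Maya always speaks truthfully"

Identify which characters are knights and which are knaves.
Maya is a knave.
Uma is a knave.

Verification:
- Maya (knave) says "Uma and I are different types" - this is FALSE (a lie) because Maya is a knave and Uma is a knave.
- Uma (knave) says "Maya always speaks truthfully" - this is FALSE (a lie) because Maya is a knave.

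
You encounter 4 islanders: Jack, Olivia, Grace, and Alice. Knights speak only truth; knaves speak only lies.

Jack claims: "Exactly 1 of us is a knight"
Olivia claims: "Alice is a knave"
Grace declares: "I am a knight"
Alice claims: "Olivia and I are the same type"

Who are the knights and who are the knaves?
Jack is a knave.
Olivia is a knight.
Grace is a knight.
Alice is a knave.

Verification:
- Jack (knave) says "Exactly 1 of us is a knight" - this is FALSE (a lie) because there are 2 knights.
- Olivia (knight) says "Alice is a knave" - this is TRUE because Alice is a knave.
- Grace (knight) says "I am a knight" - this is TRUE because Grace is a knight.
- Alice (knave) says "Olivia and I are the same type" - this is FALSE (a lie) because Alice is a knave and Olivia is a knight.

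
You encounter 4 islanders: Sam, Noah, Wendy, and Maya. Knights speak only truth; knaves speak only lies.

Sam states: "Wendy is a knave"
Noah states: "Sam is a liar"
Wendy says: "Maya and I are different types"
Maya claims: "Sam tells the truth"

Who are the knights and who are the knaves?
Sam is a knave.
Noah is a knight.
Wendy is a knight.
Maya is a knave.

Verification:
- Sam (knave) says "Wendy is a knave" - this is FALSE (a lie) because Wendy is a knight.
- Noah (knight) says "Sam is a liar" - this is TRUE because Sam is a knave.
- Wendy (knight) says "Maya and I are different types" - this is TRUE because Wendy is a knight and Maya is a knave.
- Maya (knave) says "Sam tells the truth" - this is FALSE (a lie) because Sam is a knave.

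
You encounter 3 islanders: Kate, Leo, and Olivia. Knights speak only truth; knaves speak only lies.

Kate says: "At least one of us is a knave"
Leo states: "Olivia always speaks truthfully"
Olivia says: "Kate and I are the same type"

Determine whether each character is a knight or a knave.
Kate is a knight.
Leo is a knave.
Olivia is a knave.

Verification:
- Kate (knight) says "At least one of us is a knave" - this is TRUE because Leo and Olivia are knaves.
- Leo (knave) says "Olivia always speaks truthfully" - this is FALSE (a lie) because Olivia is a knave.
- Olivia (knave) says "Kate and I are the same type" - this is FALSE (a lie) because Olivia is a knave and Kate is a knight.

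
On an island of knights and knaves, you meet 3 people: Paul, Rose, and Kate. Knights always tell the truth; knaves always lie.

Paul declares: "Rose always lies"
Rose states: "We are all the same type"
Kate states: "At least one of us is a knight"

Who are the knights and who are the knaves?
Paul is a knight.
Rose is a knave.
Kate is a knight.

Verification:
- Paul (knight) says "Rose always lies" - this is TRUE because Rose is a knave.
- Rose (knave) says "We are all the same type" - this is FALSE (a lie) because Paul and Kate are knights and Rose is a knave.
- Kate (knight) says "At least one of us is a knight" - this is TRUE because Paul and Kate are knights.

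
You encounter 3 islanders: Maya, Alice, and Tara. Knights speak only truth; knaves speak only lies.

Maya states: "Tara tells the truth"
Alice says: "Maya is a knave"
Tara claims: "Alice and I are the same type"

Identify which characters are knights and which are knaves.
Maya is a knave.
Alice is a knight.
Tara is a knave.

Verification:
- Maya (knave) says "Tara tells the truth" - this is FALSE (a lie) because Tara is a knave.
- Alice (knight) says "Maya is a knave" - this is TRUE because Maya is a knave.
- Tara (knave) says "Alice and I are the same type" - this is FALSE (a lie) because Tara is a knave and Alice is a knight.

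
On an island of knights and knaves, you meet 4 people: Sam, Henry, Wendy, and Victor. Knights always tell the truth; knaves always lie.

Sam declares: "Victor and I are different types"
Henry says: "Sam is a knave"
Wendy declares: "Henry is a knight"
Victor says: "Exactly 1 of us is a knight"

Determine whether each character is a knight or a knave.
Sam is a knave.
Henry is a knight.
Wendy is a knight.
Victor is a knave.

Verification:
- Sam (knave) says "Victor and I are different types" - this is FALSE (a lie) because Sam is a knave and Victor is a knave.
- Henry (knight) says "Sam is a knave" - this is TRUE because Sam is a knave.
- Wendy (knight) says "Henry is a knight" - this is TRUE because Henry is a knight.
- Victor (knave) says "Exactly 1 of us is a knight" - this is FALSE (a lie) because there are 2 knights.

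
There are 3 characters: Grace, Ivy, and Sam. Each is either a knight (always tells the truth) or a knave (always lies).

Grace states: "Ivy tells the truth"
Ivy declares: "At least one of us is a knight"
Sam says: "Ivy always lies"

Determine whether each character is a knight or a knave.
Grace is a knight.
Ivy is a knight.
Sam is a knave.

Verification:
- Grace (knight) says "Ivy tells the truth" - this is TRUE because Ivy is a knight.
- Ivy (knight) says "At least one of us is a knight" - this is TRUE because Grace and Ivy are knights.
- Sam (knave) says "Ivy always lies" - this is FALSE (a lie) because Ivy is a knight.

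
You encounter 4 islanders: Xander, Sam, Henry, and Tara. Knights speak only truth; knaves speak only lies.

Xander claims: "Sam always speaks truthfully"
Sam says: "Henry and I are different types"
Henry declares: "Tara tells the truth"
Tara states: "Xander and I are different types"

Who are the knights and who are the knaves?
Xander is a knave.
Sam is a knave.
Henry is a knave.
Tara is a knave.

Verification:
- Xander (knave) says "Sam always speaks truthfully" - this is FALSE (a lie) because Sam is a knave.
- Sam (knave) says "Henry and I are different types" - this is FALSE (a lie) because Sam is a knave and Henry is a knave.
- Henry (knave) says "Tara tells the truth" - this is FALSE (a lie) because Tara is a knave.
- Tara (knave) says "Xander and I are different types" - this is FALSE (a lie) because Tara is a knave and Xander is a knave.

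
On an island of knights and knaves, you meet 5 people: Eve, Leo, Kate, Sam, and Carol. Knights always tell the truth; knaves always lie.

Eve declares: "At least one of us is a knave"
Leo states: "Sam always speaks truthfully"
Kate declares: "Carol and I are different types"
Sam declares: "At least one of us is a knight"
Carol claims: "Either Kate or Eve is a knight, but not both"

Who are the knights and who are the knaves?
Eve is a knight.
Leo is a knight.
Kate is a knight.
Sam is a knight.
Carol is a knave.

Verification:
- Eve (knight) says "At least one of us is a knave" - this is TRUE because Carol is a knave.
- Leo (knight) says "Sam always speaks truthfully" - this is TRUE because Sam is a knight.
- Kate (knight) says "Carol and I are different types" - this is TRUE because Kate is a knight and Carol is a knave.
- Sam (knight) says "At least one of us is a knight" - this is TRUE because Eve, Leo, Kate, and Sam are knights.
- Carol (knave) says "Either Kate or Eve is a knight, but not both" - this is FALSE (a lie) because Kate is a knight and Eve is a knight.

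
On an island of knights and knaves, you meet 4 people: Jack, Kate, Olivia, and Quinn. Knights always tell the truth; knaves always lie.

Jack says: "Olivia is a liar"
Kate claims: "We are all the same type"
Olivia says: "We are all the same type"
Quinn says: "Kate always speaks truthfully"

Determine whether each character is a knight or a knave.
Jack is a knight.
Kate is a knave.
Olivia is a knave.
Quinn is a knave.

Verification:
- Jack (knight) says "Olivia is a liar" - this is TRUE because Olivia is a knave.
- Kate (knave) says "We are all the same type" - this is FALSE (a lie) because Jack is a knight and Kate, Olivia, and Quinn are knaves.
- Olivia (knave) says "We are all the same type" - this is FALSE (a lie) because Jack is a knight and Kate, Olivia, and Quinn are knaves.
- Quinn (knave) says "Kate always speaks truthfully" - this is FALSE (a lie) because Kate is a knave.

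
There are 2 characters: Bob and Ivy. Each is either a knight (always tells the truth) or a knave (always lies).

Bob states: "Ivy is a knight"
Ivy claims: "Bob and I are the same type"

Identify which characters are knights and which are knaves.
Bob is a knight.
Ivy is a knight.

Verification:
- Bob (knight) says "Ivy is a knight" - this is TRUE because Ivy is a knight.
- Ivy (knight) says "Bob and I are the same type" - this is TRUE because Ivy is a knight and Bob is a knight.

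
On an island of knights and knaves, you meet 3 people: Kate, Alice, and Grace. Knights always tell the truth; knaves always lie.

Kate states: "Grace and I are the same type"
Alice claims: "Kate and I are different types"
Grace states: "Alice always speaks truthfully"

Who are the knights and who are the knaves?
Kate is a knave.
Alice is a knight.
Grace is a knight.

Verification:
- Kate (knave) says "Grace and I are the same type" - this is FALSE (a lie) because Kate is a knave and Grace is a knight.
- Alice (knight) says "Kate and I are different types" - this is TRUE because Alice is a knight and Kate is a knave.
- Grace (knight) says "Alice always speaks truthfully" - this is TRUE because Alice is a knight.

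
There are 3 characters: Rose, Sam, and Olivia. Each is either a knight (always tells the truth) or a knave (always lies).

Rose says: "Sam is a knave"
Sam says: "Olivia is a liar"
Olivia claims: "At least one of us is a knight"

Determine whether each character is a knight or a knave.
Rose is a knight.
Sam is a knave.
Olivia is a knight.

Verification:
- Rose (knight) says "Sam is a knave" - this is TRUE because Sam is a knave.
- Sam (knave) says "Olivia is a liar" - this is FALSE (a lie) because Olivia is a knight.
- Olivia (knight) says "At least one of us is a knight" - this is TRUE because Rose and Olivia are knights.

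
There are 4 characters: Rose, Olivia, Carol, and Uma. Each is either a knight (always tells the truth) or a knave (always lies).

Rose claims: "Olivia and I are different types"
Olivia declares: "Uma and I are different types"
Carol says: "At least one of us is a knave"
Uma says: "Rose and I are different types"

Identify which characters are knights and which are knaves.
Rose is a knave.
Olivia is a knave.
Carol is a knight.
Uma is a knave.

Verification:
- Rose (knave) says "Olivia and I are different types" - this is FALSE (a lie) because Rose is a knave and Olivia is a knave.
- Olivia (knave) says "Uma and I are different types" - this is FALSE (a lie) because Olivia is a knave and Uma is a knave.
- Carol (knight) says "At least one of us is a knave" - this is TRUE because Rose, Olivia, and Uma are knaves.
- Uma (knave) says "Rose and I are different types" - this is FALSE (a lie) because Uma is a knave and Rose is a knave.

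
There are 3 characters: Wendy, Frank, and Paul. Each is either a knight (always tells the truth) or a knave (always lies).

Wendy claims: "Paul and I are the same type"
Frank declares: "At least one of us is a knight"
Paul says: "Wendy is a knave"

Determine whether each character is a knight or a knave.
Wendy is a knave.
Frank is a knight.
Paul is a knight.

Verification:
- Wendy (knave) says "Paul and I are the same type" - this is FALSE (a lie) because Wendy is a knave and Paul is a knight.
- Frank (knight) says "At least one of us is a knight" - this is TRUE because Frank and Paul are knights.
- Paul (knight) says "Wendy is a knave" - this is TRUE because Wendy is a knave.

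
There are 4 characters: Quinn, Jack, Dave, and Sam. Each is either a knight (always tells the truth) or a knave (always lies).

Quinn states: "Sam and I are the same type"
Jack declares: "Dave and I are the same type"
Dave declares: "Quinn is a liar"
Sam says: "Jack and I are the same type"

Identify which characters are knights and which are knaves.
Quinn is a knave.
Jack is a knight.
Dave is a knight.
Sam is a knight.

Verification:
- Quinn (knave) says "Sam and I are the same type" - this is FALSE (a lie) because Quinn is a knave and Sam is a knight.
- Jack (knight) says "Dave and I are the same type" - this is TRUE because Jack is a knight and Dave is a knight.
- Dave (knight) says "Quinn is a liar" - this is TRUE because Quinn is a knave.
- Sam (knight) says "Jack and I are the same type" - this is TRUE because Sam is a knight and Jack is a knight.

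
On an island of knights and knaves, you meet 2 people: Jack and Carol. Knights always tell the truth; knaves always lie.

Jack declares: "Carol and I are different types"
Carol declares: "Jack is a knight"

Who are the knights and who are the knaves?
Jack is a knave.
Carol is a knave.

Verification:
- Jack (knave) says "Carol and I are different types" - this is FALSE (a lie) because Jack is a knave and Carol is a knave.
- Carol (knave) says "Jack is a knight" - this is FALSE (a lie) because Jack is a knave.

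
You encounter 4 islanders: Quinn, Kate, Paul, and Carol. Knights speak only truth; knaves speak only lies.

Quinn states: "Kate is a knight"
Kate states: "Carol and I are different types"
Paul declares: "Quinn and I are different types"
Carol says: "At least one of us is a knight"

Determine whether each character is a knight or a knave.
Quinn is a knave.
Kate is a knave.
Paul is a knave.
Carol is a knave.

Verification:
- Quinn (knave) says "Kate is a knight" - this is FALSE (a lie) because Kate is a knave.
- Kate (knave) says "Carol and I are different types" - this is FALSE (a lie) because Kate is a knave and Carol is a knave.
- Paul (knave) says "Quinn and I are different types" - this is FALSE (a lie) because Paul is a knave and Quinn is a knave.
- Carol (knave) says "At least one of us is a knight" - this is FALSE (a lie) because no one is a knight.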